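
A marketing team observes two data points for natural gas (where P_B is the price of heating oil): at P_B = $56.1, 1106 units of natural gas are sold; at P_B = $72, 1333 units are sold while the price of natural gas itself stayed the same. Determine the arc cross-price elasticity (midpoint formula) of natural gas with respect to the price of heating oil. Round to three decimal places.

0.750

ΔQ_A = 1333 − 1106 = 227; ΔP_B = 72 − 56.1 = 15.9.
Midpoints: Q̄_A = 1219.5, P̄_B = 64.05.
ε = (ΔQ_A/Q̄_A)/(ΔP_B/P̄_B) = (227/1219.5)/(15.9/64.05) ≈ 0.750.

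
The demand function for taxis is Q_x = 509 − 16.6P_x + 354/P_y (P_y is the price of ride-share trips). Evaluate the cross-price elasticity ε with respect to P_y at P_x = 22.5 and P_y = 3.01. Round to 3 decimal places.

At P_x = 22.5 and P_y = 3.01: Q_x = 253.108.
∂Q_x/∂P_y = −354/P_y² = -39.0724.
ε = (∂Q_x/∂P_y)(P_y/Q_x) = -39.0724 × (3.01/253.108) ≈ -0.465.
ε < 0: complements.

-0.465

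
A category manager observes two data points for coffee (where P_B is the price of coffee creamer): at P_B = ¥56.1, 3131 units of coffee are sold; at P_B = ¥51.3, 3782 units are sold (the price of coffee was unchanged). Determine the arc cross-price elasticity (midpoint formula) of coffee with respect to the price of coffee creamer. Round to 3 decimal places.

-2.107

ΔQ_A = 3782 − 3131 = 651; ΔP_B = 51.3 − 56.1 = -4.8.
Midpoints: Q̄_A = 3456.5, P̄_B = 53.70.
ε = (ΔQ_A/Q̄_A)/(ΔP_B/P̄_B) = (651/3456.5)/(-4.8/53.70) ≈ -2.107.
ε < 0: coffee and coffee creamer are complements.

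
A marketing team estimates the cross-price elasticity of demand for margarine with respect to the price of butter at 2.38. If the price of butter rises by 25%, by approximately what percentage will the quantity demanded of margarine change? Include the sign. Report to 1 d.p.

%ΔQ ≈ ε × %ΔP of butter = 2.38 × (25%) = 59.5%.

59.5%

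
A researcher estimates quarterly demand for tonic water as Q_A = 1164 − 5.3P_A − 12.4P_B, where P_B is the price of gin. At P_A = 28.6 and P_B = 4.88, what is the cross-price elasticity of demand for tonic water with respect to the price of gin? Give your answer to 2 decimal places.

At P_A = 28.6 and P_B = 4.88: Q_A = 951.908.
∂Q_A/∂P_B = -12.4.
ε = (∂Q_A/∂P_B)(P_B/Q_A) = -12.4 × (4.88/951.908) ≈ -0.06.

-0.06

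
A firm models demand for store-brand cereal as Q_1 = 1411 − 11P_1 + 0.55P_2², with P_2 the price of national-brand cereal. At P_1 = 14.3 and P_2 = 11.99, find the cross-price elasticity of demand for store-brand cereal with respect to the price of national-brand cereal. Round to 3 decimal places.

At P_1 = 14.3 and P_2 = 11.99: Q_1 = 1332.768.
∂Q_1/∂P_2 = 1.1P_2 = 1.1(11.99) = 13.1890.
ε = (∂Q_1/∂P_2)(P_2/Q_1) = 13.1890 × (11.99/1332.768) ≈ 0.119.

0.119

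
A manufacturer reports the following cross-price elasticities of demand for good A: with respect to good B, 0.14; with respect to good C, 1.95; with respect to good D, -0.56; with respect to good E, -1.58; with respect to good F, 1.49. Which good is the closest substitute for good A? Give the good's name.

Substitutes have ε > 0. Among the positive values, 1.95 (good C) is largest.

good C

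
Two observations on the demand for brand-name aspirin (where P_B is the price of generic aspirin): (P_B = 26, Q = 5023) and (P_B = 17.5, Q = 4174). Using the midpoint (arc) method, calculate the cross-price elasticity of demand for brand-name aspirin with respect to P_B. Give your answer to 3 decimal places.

ΔQ_A = 4174 − 5023 = -849; ΔP_B = 17.5 − 26 = -8.5.
Midpoints: Q̄_A = 4598.5, P̄_B = 21.75.
ε = (ΔQ_A/Q̄_A)/(ΔP_B/P̄_B) = (-849/4598.5)/(-8.5/21.75) ≈ 0.472.
ε > 0: brand-name aspirin and generic aspirin are substitutes.

0.472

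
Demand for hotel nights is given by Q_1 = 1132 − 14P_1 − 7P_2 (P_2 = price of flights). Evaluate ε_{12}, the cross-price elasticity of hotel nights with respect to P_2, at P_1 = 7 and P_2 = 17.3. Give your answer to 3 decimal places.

-0.133

At P_1 = 7 and P_2 = 17.3: Q_1 = 912.9.
∂Q_1/∂P_2 = -7.
ε = (∂Q_1/∂P_2)(P_2/Q_1) = -7 × (17.3/912.9) ≈ -0.133.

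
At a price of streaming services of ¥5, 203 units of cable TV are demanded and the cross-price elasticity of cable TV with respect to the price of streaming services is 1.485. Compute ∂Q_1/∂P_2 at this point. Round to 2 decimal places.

ε = (∂Q_1/∂P_2)·(P_2/Q_1) ⇒ ∂Q_1/∂P_2 = ε·Q_1/P_2 = 1.485 × 203/5 ≈ 60.29.

60.29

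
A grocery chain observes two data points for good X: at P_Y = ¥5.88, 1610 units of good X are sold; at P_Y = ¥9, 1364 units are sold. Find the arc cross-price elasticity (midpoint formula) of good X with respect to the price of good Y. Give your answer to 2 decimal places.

ΔQ_X = 1364 − 1610 = -246; ΔP_Y = 9 − 5.88 = 3.12.
Midpoints: Q̄_X = 1487.0, P̄_Y = 7.44.
ε = (ΔQ_X/Q̄_X)/(ΔP_Y/P̄_Y) = (-246/1487.0)/(3.12/7.44) ≈ -0.39.

-0.39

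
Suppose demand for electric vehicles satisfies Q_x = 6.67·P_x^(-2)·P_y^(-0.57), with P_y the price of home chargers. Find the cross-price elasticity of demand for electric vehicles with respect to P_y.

In a log-linear (constant-elasticity) demand function, the coefficient on the exponent of P_y is the cross-price elasticity.
ε = -0.57. Negative, so electric vehicles and home chargers are complements.

-0.57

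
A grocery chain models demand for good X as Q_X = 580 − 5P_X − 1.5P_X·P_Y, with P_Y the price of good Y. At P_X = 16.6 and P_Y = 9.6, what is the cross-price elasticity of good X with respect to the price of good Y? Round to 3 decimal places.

At P_X = 16.6 and P_Y = 9.6: Q_X = 257.96.
∂Q_X/∂P_Y = -1.5P_X = -1.5(16.6) = -24.9000.
ε = (∂Q_X/∂P_Y)(P_Y/Q_X) = -24.9000 × (9.6/257.96) ≈ -0.927.

-0.927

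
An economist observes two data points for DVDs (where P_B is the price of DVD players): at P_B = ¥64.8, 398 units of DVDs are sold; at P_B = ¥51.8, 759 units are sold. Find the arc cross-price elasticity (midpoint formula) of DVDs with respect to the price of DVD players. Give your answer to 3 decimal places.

-2.799

ΔQ_A = 759 − 398 = 361; ΔP_B = 51.8 − 64.8 = -13.
Midpoints: Q̄_A = 578.5, P̄_B = 58.30.
ε = (ΔQ_A/Q̄_A)/(ΔP_B/P̄_B) = (361/578.5)/(-13/58.30) ≈ -2.799.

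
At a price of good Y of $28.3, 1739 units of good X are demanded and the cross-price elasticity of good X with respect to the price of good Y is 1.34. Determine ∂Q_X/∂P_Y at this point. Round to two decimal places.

ε = (∂Q_X/∂P_Y)·(P_Y/Q_X) ⇒ ∂Q_X/∂P_Y = ε·Q_X/P_Y = 1.34 × 1739/28.3 ≈ 82.34.

82.34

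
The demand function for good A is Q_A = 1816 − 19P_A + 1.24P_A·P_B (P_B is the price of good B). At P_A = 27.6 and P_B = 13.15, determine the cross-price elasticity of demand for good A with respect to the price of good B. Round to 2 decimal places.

At P_A = 27.6 and P_B = 13.15: Q_A = 1741.646.
∂Q_A/∂P_B = 1.24P_A = 1.24(27.6) = 34.2240.
ε = (∂Q_A/∂P_B)(P_B/Q_A) = 34.2240 × (13.15/1741.646) ≈ 0.26.
ε > 0: substitutes.

0.26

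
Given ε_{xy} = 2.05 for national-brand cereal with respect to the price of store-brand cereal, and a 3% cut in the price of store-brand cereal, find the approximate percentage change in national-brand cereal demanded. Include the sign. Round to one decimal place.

-6.2%

%ΔQ ≈ ε × %ΔP of store-brand cereal = 2.05 × (-3%) = -6.2%.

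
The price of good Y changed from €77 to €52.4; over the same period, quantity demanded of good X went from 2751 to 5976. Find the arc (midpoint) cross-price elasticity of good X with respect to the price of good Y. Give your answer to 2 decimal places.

-1.94

ΔQ_X = 5976 − 2751 = 3225; ΔP_Y = 52.4 − 77 = -24.6.
Midpoints: Q̄_X = 4363.5, P̄_Y = 64.70.
ε = (ΔQ_X/Q̄_X)/(ΔP_Y/P̄_Y) = (3225/4363.5)/(-24.6/64.70) ≈ -1.94.
ε < 0: good X and good Y are complements.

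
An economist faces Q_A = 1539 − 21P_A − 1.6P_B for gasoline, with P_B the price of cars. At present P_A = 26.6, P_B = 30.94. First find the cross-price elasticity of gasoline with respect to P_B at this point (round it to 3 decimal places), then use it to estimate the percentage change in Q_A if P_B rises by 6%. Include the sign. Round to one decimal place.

At P_A = 26.6, P_B = 30.94: Q_A = 930.896.
∂Q_A/∂P_B = -1.6.
ε = (∂Q_A/∂P_B)(P_B/Q_A) = -1.6000 × 30.94/930.896 ≈ -0.053.
%ΔQ_A ≈ ε × %ΔP_B = -0.053 × (6%) = -0.3%.

-0.3%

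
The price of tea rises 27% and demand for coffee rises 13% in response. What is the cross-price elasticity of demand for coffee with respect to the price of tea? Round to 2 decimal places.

ε = (%ΔQ of coffee) / (%ΔP of tea) = (13%) / (27%) ≈ 0.48.

0.48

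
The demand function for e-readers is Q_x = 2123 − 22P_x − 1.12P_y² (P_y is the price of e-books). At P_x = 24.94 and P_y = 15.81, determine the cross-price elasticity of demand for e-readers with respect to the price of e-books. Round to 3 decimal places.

At P_x = 24.94 and P_y = 15.81: Q_x = 1294.369.
∂Q_x/∂P_y = -2.24P_y = -2.24(15.81) = -35.4144.
ε = (∂Q_x/∂P_y)(P_y/Q_x) = -35.4144 × (15.81/1294.369) ≈ -0.433.
ε < 0: complements.

-0.433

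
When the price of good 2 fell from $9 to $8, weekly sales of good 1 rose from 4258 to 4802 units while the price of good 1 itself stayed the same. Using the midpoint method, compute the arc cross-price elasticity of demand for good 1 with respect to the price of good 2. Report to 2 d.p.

-1.02

ΔQ_1 = 4802 − 4258 = 544; ΔP_2 = 8 − 9 = -1.
Midpoints: Q̄_1 = 4530.0, P̄_2 = 8.50.
ε = (ΔQ_1/Q̄_1)/(ΔP_2/P̄_2) = (544/4530.0)/(-1/8.50) ≈ -1.02.
ε < 0: good 1 and good 2 are complements.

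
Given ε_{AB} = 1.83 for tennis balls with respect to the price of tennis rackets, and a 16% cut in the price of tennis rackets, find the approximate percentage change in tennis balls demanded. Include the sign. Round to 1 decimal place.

%ΔQ ≈ ε × %ΔP of tennis rackets = 1.83 × (-16%) = -29.3%.

-29.3%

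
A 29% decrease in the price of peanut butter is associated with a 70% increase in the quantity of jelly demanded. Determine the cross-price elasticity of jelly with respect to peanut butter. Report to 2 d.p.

ε = (%ΔQ of jelly) / (%ΔP of peanut butter) = (70%) / (-29%) ≈ -2.41.
Negative cross-price elasticity: complements.

-2.41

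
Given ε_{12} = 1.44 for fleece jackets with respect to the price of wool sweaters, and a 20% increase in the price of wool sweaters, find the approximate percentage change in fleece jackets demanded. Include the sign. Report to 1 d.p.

%ΔQ ≈ ε × %ΔP of wool sweaters = 1.44 × (20%) = 28.8%.

28.8%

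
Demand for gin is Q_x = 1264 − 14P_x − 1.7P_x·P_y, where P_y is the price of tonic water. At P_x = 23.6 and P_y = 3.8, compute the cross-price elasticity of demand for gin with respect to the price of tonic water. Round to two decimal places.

At P_x = 23.6 and P_y = 3.8: Q_x = 781.144.
∂Q_x/∂P_y = -1.7P_x = -1.7(23.6) = -40.1200.
ε = (∂Q_x/∂P_y)(P_y/Q_x) = -40.1200 × (3.8/781.144) ≈ -0.20.
ε < 0: complements.

-0.20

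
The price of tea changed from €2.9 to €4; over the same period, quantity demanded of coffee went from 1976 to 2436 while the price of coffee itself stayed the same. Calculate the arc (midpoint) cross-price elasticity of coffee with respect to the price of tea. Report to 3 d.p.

0.654

ΔQ_A = 2436 − 1976 = 460; ΔP_B = 4 − 2.9 = 1.1.
Midpoints: Q̄_A = 2206.0, P̄_B = 3.45.
ε = (ΔQ_A/Q̄_A)/(ΔP_B/P̄_B) = (460/2206.0)/(1.1/3.45) ≈ 0.654.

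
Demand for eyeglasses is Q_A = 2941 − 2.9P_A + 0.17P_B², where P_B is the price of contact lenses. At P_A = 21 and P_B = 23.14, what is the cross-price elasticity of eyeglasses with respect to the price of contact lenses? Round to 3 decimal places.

At P_A = 21 and P_B = 23.14: Q_A = 2971.128.
∂Q_A/∂P_B = 0.34P_B = 0.34(23.14) = 7.8676.
ε = (∂Q_A/∂P_B)(P_B/Q_A) = 7.8676 × (23.14/2971.128) ≈ 0.061.

0.061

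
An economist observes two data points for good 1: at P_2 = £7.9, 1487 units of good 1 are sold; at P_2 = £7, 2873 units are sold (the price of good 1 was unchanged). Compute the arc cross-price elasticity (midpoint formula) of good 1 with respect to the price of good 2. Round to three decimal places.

-5.263

ΔQ_1 = 2873 − 1487 = 1386; ΔP_2 = 7 − 7.9 = -0.9.
Midpoints: Q̄_1 = 2180.0, P̄_2 = 7.45.
ε = (ΔQ_1/Q̄_1)/(ΔP_2/P̄_2) = (1386/2180.0)/(-0.9/7.45) ≈ -5.263.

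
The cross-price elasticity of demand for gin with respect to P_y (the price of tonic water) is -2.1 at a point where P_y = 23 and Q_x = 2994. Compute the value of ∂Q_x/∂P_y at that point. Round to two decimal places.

-273.37

ε = (∂Q_x/∂P_y)·(P_y/Q_x) ⇒ ∂Q_x/∂P_y = ε·Q_x/P_y = -2.1 × 2994/23 ≈ -273.37.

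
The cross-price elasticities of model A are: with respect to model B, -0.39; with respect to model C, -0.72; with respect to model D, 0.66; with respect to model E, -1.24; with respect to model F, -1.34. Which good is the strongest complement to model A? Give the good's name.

Complements have ε < 0. The most negative value is -1.34 (model F).

model F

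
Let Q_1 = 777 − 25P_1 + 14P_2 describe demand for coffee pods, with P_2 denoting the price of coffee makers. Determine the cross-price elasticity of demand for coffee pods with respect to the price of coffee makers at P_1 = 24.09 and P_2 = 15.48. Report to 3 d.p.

At P_1 = 24.09 and P_2 = 15.48: Q_1 = 391.47.
∂Q_1/∂P_2 = 14.
ε = (∂Q_1/∂P_2)(P_2/Q_1) = 14 × (15.48/391.47) ≈ 0.554.
Since ε > 0, coffee pods and coffee makers are substitutes.

0.554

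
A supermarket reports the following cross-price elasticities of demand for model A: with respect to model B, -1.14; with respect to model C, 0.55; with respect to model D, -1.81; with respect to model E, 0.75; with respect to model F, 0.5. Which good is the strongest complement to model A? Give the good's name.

Complements have ε < 0. The most negative value is -1.81 (model D).

model D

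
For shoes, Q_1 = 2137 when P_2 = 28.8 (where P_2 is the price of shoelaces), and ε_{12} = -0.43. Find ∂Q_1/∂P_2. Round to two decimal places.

ε = (∂Q_1/∂P_2)·(P_2/Q_1) ⇒ ∂Q_1/∂P_2 = ε·Q_1/P_2 = -0.43 × 2137/28.8 ≈ -31.91.

-31.91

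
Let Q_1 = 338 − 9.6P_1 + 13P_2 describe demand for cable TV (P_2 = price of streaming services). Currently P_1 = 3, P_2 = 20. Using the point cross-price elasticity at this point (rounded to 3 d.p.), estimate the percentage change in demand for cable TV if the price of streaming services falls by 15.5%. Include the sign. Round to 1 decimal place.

-7.1%

At P_1 = 3, P_2 = 20: Q_1 = 569.2.
∂Q_1/∂P_2 = 13.
ε = (∂Q_1/∂P_2)(P_2/Q_1) = 13.0000 × 20/569.2 ≈ 0.457.
%ΔQ_1 ≈ ε × %ΔP_2 = 0.457 × (-15.5%) = -7.1%.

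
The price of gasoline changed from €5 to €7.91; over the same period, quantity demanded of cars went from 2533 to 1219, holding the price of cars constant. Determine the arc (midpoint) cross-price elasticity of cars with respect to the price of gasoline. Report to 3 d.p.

ΔQ_A = 1219 − 2533 = -1314; ΔP_B = 7.91 − 5 = 2.91.
Midpoints: Q̄_A = 1876.0, P̄_B = 6.46.
ε = (ΔQ_A/Q̄_A)/(ΔP_B/P̄_B) = (-1314/1876.0)/(2.91/6.46) ≈ -1.554.

-1.554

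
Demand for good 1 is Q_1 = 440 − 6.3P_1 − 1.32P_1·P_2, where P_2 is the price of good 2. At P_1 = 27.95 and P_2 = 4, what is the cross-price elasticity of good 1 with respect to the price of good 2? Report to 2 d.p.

At P_1 = 27.95 and P_2 = 4: Q_1 = 116.339.
∂Q_1/∂P_2 = -1.32P_1 = -1.32(27.95) = -36.8940.
ε = (∂Q_1/∂P_2)(P_2/Q_1) = -36.8940 × (4/116.339) ≈ -1.27.

-1.27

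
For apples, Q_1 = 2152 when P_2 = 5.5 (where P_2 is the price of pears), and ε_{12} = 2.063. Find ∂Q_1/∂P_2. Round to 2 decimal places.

ε = (∂Q_1/∂P_2)·(P_2/Q_1) ⇒ ∂Q_1/∂P_2 = ε·Q_1/P_2 = 2.063 × 2152/5.5 ≈ 807.20.

807.20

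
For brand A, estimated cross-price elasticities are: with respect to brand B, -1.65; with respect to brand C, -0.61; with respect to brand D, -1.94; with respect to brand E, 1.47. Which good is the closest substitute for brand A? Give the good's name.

Substitutes have ε > 0. Among the positive values, 1.47 (brand E) is largest.

brand E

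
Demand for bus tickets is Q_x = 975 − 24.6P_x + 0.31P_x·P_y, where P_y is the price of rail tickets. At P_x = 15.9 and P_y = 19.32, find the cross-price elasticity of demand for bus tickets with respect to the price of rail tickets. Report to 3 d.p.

At P_x = 15.9 and P_y = 19.32: Q_x = 679.088.
∂Q_x/∂P_y = 0.31P_x = 0.31(15.9) = 4.9290.
ε = (∂Q_x/∂P_y)(P_y/Q_x) = 4.9290 × (19.32/679.088) ≈ 0.140.

0.140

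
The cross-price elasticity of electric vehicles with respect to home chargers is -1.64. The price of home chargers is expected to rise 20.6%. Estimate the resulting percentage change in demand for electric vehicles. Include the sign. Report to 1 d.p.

%ΔQ ≈ ε × %ΔP of home chargers = -1.64 × (20.6%) = -33.8%.
Demand for electric vehicles falls by about 33.8%.

-33.8%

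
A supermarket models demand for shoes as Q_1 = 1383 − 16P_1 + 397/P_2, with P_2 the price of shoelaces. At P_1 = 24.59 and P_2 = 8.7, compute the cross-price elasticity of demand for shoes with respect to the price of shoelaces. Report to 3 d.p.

At P_1 = 24.59 and P_2 = 8.7: Q_1 = 1035.192.
∂Q_1/∂P_2 = −397/P_2² = -5.2451.
ε = (∂Q_1/∂P_2)(P_2/Q_1) = -5.2451 × (8.7/1035.192) ≈ -0.044.
ε < 0: complements.

-0.044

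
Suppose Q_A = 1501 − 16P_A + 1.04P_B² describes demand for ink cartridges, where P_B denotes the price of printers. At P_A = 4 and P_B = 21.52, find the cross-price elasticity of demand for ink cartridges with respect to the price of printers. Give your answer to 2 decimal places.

0.50

At P_A = 4 and P_B = 21.52: Q_A = 1918.635.
∂Q_A/∂P_B = 2.08P_B = 2.08(21.52) = 44.7616.
ε = (∂Q_A/∂P_B)(P_B/Q_A) = 44.7616 × (21.52/1918.635) ≈ 0.50.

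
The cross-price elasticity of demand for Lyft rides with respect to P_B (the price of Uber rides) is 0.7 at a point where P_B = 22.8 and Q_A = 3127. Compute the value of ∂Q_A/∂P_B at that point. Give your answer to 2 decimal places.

ε = (∂Q_A/∂P_B)·(P_B/Q_A) ⇒ ∂Q_A/∂P_B = ε·Q_A/P_B = 0.7 × 3127/22.8 ≈ 96.00.

96.00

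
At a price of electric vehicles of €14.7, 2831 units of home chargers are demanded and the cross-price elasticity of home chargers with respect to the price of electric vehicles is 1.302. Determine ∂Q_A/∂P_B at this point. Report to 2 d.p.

ε = (∂Q_A/∂P_B)·(P_B/Q_A) ⇒ ∂Q_A/∂P_B = ε·Q_A/P_B = 1.302 × 2831/14.7 ≈ 250.75.

250.75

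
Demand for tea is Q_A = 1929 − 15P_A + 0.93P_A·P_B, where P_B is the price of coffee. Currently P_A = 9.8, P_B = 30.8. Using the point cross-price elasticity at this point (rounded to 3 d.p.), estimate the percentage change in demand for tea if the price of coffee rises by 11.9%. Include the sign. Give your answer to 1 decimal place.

At P_A = 9.8, P_B = 30.8: Q_A = 2062.711.
∂Q_A/∂P_B = 0.93P_A = 9.1140.
ε = (∂Q_A/∂P_B)(P_B/Q_A) = 9.1140 × 30.8/2062.711 ≈ 0.136.
%ΔQ_A ≈ ε × %ΔP_B = 0.136 × (11.9%) = 1.6%.

1.6%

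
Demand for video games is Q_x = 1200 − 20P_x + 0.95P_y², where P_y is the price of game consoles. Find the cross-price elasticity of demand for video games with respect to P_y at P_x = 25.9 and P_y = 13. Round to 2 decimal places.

At P_x = 25.9 and P_y = 13: Q_x = 842.55.
∂Q_x/∂P_y = 1.9P_y = 1.9(13) = 24.7000.
ε = (∂Q_x/∂P_y)(P_y/Q_x) = 24.7000 × (13/842.55) ≈ 0.38.
ε > 0: substitutes.

0.38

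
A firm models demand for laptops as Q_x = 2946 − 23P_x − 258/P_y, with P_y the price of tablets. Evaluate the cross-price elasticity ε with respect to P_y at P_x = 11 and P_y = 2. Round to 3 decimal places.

0.050

At P_x = 11 and P_y = 2: Q_x = 2564.
∂Q_x/∂P_y = 258/P_y² = 64.5000.
ε = (∂Q_x/∂P_y)(P_y/Q_x) = 64.5000 × (2/2564) ≈ 0.050.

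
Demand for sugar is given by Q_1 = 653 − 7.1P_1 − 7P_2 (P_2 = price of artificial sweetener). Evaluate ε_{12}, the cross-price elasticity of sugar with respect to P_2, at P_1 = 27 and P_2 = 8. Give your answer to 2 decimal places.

At P_1 = 27 and P_2 = 8: Q_1 = 405.3.
∂Q_1/∂P_2 = -7.
ε = (∂Q_1/∂P_2)(P_2/Q_1) = -7 × (8/405.3) ≈ -0.14.
Since ε < 0, sugar and artificial sweetener are complements.

-0.14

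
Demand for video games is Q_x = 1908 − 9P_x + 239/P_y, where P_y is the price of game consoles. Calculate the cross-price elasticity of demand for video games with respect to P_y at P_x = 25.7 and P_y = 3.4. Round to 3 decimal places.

At P_x = 25.7 and P_y = 3.4: Q_x = 1746.994.
∂Q_x/∂P_y = −239/P_y² = -20.6747.
ε = (∂Q_x/∂P_y)(P_y/Q_x) = -20.6747 × (3.4/1746.994) ≈ -0.040.
ε < 0: complements.

-0.040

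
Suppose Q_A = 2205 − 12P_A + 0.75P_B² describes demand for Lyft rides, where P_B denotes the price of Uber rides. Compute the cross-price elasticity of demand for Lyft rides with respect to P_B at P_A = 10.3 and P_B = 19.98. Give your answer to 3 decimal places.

At P_A = 10.3 and P_B = 19.98: Q_A = 2380.800.
∂Q_A/∂P_B = 1.5P_B = 1.5(19.98) = 29.9700.
ε = (∂Q_A/∂P_B)(P_B/Q_A) = 29.9700 × (19.98/2380.800) ≈ 0.252.
ε > 0: substitutes.

0.252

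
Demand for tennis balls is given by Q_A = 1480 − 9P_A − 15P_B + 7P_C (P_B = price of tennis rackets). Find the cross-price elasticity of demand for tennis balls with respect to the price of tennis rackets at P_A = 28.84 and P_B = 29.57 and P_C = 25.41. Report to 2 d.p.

-0.46

At P_A = 28.84 and P_B = 29.57 and P_C = 25.41: Q_A = 954.76.
∂Q_A/∂P_B = -15.
ε = (∂Q_A/∂P_B)(P_B/Q_A) = -15 × (29.57/954.76) ≈ -0.46.
Since ε < 0, tennis balls and tennis rackets are complements.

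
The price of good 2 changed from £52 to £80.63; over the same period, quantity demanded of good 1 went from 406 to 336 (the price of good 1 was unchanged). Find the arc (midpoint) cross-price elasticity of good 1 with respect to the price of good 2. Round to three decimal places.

ΔQ_1 = 336 − 406 = -70; ΔP_2 = 80.63 − 52 = 28.63.
Midpoints: Q̄_1 = 371.0, P̄_2 = 66.31.
ε = (ΔQ_1/Q̄_1)/(ΔP_2/P̄_2) = (-70/371.0)/(28.63/66.31) ≈ -0.437.

-0.437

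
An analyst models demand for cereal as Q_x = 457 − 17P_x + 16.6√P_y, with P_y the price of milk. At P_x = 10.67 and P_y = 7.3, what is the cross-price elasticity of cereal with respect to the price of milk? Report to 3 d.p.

0.070

At P_x = 10.67 and P_y = 7.3: Q_x = 320.461.
∂Q_x/∂P_y = 16.6/(2√P_y) = 16.6/(2√7.3) = 3.0720.
ε = (∂Q_x/∂P_y)(P_y/Q_x) = 3.0720 × (7.3/320.461) ≈ 0.070.
ε > 0: substitutes.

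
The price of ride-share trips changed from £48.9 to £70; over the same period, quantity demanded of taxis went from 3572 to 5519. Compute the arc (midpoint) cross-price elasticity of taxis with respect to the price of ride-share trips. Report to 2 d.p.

1.21

ΔQ_A = 5519 − 3572 = 1947; ΔP_B = 70 − 48.9 = 21.1.
Midpoints: Q̄_A = 4545.5, P̄_B = 59.45.
ε = (ΔQ_A/Q̄_A)/(ΔP_B/P̄_B) = (1947/4545.5)/(21.1/59.45) ≈ 1.21.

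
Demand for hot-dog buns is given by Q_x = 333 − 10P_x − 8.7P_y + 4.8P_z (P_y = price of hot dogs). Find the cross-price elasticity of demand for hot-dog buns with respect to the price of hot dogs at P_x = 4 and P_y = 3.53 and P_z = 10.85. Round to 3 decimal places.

At P_x = 4 and P_y = 3.53 and P_z = 10.85: Q_x = 314.369.
∂Q_x/∂P_y = -8.7.
ε = (∂Q_x/∂P_y)(P_y/Q_x) = -8.7 × (3.53/314.369) ≈ -0.098.

-0.098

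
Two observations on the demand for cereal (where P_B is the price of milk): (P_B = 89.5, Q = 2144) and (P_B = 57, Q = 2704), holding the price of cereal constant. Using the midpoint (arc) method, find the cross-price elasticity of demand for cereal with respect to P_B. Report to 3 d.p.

-0.521

ΔQ_A = 2704 − 2144 = 560; ΔP_B = 57 − 89.5 = -32.5.
Midpoints: Q̄_A = 2424.0, P̄_B = 73.25.
ε = (ΔQ_A/Q̄_A)/(ΔP_B/P̄_B) = (560/2424.0)/(-32.5/73.25) ≈ -0.521.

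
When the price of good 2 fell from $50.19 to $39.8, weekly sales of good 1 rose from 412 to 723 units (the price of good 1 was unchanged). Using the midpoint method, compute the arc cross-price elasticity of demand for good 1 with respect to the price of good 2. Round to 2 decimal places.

ΔQ_1 = 723 − 412 = 311; ΔP_2 = 39.8 − 50.19 = -10.39.
Midpoints: Q̄_1 = 567.5, P̄_2 = 44.99.
ε = (ΔQ_1/Q̄_1)/(ΔP_2/P̄_2) = (311/567.5)/(-10.39/44.99) ≈ -2.37.
ε < 0: good 1 and good 2 are complements.

-2.37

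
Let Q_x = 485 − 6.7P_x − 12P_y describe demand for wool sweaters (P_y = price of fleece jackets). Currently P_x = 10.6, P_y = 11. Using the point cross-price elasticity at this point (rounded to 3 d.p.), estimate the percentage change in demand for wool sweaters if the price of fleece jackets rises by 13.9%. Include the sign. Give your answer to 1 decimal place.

At P_x = 10.6, P_y = 11: Q_x = 281.98.
∂Q_x/∂P_y = -12.
ε = (∂Q_x/∂P_y)(P_y/Q_x) = -12.0000 × 11/281.98 ≈ -0.468.
%ΔQ_x ≈ ε × %ΔP_y = -0.468 × (13.9%) = -6.5%.

-6.5%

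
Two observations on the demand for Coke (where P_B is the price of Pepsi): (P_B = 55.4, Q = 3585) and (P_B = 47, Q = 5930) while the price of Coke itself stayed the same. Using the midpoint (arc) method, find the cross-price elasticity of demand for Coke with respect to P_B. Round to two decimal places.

ΔQ_A = 5930 − 3585 = 2345; ΔP_B = 47 − 55.4 = -8.4.
Midpoints: Q̄_A = 4757.5, P̄_B = 51.20.
ε = (ΔQ_A/Q̄_A)/(ΔP_B/P̄_B) = (2345/4757.5)/(-8.4/51.20) ≈ -3.00.

-3.00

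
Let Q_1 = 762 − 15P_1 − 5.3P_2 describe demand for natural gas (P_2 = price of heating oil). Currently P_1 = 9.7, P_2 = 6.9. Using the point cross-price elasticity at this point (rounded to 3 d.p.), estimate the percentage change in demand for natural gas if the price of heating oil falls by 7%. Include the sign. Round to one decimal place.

0.4%

At P_1 = 9.7, P_2 = 6.9: Q_1 = 579.93.
∂Q_1/∂P_2 = -5.3.
ε = (∂Q_1/∂P_2)(P_2/Q_1) = -5.3000 × 6.9/579.93 ≈ -0.063.
%ΔQ_1 ≈ ε × %ΔP_2 = -0.063 × (-7%) = 0.4%.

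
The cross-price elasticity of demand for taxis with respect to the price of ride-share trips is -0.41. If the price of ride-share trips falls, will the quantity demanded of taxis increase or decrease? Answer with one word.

increase

ε < 0 and the price of ride-share trips falls, so the quantity of taxis moves in the opposite direction: it increases.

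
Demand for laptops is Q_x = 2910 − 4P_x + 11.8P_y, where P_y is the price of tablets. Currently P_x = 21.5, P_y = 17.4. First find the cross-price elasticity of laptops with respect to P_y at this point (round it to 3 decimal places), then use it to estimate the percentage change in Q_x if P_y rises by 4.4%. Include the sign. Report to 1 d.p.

At P_x = 21.5, P_y = 17.4: Q_x = 3029.32.
∂Q_x/∂P_y = 11.8.
ε = (∂Q_x/∂P_y)(P_y/Q_x) = 11.8000 × 17.4/3029.32 ≈ 0.068.
%ΔQ_x ≈ ε × %ΔP_y = 0.068 × (4.4%) = 0.3%.

0.3%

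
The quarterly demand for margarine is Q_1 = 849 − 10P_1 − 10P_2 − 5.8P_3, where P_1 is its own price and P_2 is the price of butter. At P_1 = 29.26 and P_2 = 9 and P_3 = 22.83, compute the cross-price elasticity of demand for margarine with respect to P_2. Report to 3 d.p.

At P_1 = 29.26 and P_2 = 9 and P_3 = 22.83: Q_1 = 333.986.
∂Q_1/∂P_2 = -10.
ε = (∂Q_1/∂P_2)(P_2/Q_1) = -10 × (9/333.986) ≈ -0.269.
Since ε < 0, margarine and butter are complements.

-0.269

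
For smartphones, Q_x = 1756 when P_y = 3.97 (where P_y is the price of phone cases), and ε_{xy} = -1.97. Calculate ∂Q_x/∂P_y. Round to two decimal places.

-871.37

ε = (∂Q_x/∂P_y)·(P_y/Q_x) ⇒ ∂Q_x/∂P_y = ε·Q_x/P_y = -1.97 × 1756/3.97 ≈ -871.37.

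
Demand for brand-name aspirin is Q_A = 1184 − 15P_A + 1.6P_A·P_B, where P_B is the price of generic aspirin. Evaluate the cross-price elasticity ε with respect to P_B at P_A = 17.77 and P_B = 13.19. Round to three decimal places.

At P_A = 17.77 and P_B = 13.19: Q_A = 1292.468.
∂Q_A/∂P_B = 1.6P_A = 1.6(17.77) = 28.4320.
ε = (∂Q_A/∂P_B)(P_B/Q_A) = 28.4320 × (13.19/1292.468) ≈ 0.290.
ε > 0: substitutes.

0.290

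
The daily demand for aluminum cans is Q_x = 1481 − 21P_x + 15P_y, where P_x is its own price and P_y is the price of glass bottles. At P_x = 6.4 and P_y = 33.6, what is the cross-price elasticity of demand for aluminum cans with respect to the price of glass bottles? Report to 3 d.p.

At P_x = 6.4 and P_y = 33.6: Q_x = 1850.6.
∂Q_x/∂P_y = 15.
ε = (∂Q_x/∂P_y)(P_y/Q_x) = 15 × (33.6/1850.6) ≈ 0.272.
Since ε > 0, aluminum cans and glass bottles are substitutes.

0.272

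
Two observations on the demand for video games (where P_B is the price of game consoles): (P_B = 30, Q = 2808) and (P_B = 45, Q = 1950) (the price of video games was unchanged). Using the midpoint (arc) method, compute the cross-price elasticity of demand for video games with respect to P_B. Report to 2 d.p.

-0.90

ΔQ_A = 1950 − 2808 = -858; ΔP_B = 45 − 30 = 15.
Midpoints: Q̄_A = 2379.0, P̄_B = 37.50.
ε = (ΔQ_A/Q̄_A)/(ΔP_B/P̄_B) = (-858/2379.0)/(15/37.50) ≈ -0.90.
ε < 0: video games and game consoles are complements.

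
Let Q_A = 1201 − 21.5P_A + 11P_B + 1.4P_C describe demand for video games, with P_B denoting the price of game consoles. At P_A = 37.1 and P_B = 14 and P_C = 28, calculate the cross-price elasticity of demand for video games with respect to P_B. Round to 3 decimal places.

0.258

At P_A = 37.1 and P_B = 14 and P_C = 28: Q_A = 596.55.
∂Q_A/∂P_B = 11.
ε = (∂Q_A/∂P_B)(P_B/Q_A) = 11 × (14/596.55) ≈ 0.258.
Since ε > 0, video games and game consoles are substitutes.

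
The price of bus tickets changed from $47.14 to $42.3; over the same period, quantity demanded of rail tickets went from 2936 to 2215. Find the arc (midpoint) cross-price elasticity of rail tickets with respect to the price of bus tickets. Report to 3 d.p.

2.587

ΔQ_A = 2215 − 2936 = -721; ΔP_B = 42.3 − 47.14 = -4.84.
Midpoints: Q̄_A = 2575.5, P̄_B = 44.72.
ε = (ΔQ_A/Q̄_A)/(ΔP_B/P̄_B) = (-721/2575.5)/(-4.84/44.72) ≈ 2.587.
ε > 0: rail tickets and bus tickets are substitutes.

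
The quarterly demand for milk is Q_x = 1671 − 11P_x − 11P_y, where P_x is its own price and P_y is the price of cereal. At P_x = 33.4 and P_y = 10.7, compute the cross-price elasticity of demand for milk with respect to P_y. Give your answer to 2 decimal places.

At P_x = 33.4 and P_y = 10.7: Q_x = 1185.9.
∂Q_x/∂P_y = -11.
ε = (∂Q_x/∂P_y)(P_y/Q_x) = -11 × (10.7/1185.9) ≈ -0.10.
Since ε < 0, milk and cereal are complements.

-0.10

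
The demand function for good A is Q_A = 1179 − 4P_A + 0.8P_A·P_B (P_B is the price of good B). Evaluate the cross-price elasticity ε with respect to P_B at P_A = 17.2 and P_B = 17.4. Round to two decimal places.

0.18

At P_A = 17.2 and P_B = 17.4: Q_A = 1349.624.
∂Q_A/∂P_B = 0.8P_A = 0.8(17.2) = 13.7600.
ε = (∂Q_A/∂P_B)(P_B/Q_A) = 13.7600 × (17.4/1349.624) ≈ 0.18.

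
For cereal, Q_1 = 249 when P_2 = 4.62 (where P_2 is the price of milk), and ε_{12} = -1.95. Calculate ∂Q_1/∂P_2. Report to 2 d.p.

ε = (∂Q_1/∂P_2)·(P_2/Q_1) ⇒ ∂Q_1/∂P_2 = ε·Q_1/P_2 = -1.95 × 249/4.62 ≈ -105.10.

-105.10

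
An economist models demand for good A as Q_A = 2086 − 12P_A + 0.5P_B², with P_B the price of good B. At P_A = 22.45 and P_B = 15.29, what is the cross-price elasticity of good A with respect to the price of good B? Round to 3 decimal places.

0.121

At P_A = 22.45 and P_B = 15.29: Q_A = 1933.492.
∂Q_A/∂P_B = 1P_B = 1(15.29) = 15.2900.
ε = (∂Q_A/∂P_B)(P_B/Q_A) = 15.2900 × (15.29/1933.492) ≈ 0.121.
ε > 0: substitutes.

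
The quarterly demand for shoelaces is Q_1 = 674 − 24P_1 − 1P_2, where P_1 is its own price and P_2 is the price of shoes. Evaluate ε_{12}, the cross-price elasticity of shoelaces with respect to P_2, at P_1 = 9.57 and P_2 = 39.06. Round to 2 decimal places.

At P_1 = 9.57 and P_2 = 39.06: Q_1 = 405.26.
∂Q_1/∂P_2 = -1.
ε = (∂Q_1/∂P_2)(P_2/Q_1) = -1 × (39.06/405.26) ≈ -0.10.
Since ε < 0, shoelaces and shoes are complements.

-0.10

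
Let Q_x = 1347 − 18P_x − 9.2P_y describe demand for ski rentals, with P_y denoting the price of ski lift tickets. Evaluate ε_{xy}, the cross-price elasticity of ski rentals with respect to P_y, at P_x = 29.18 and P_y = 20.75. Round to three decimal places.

-0.303

At P_x = 29.18 and P_y = 20.75: Q_x = 630.86.
∂Q_x/∂P_y = -9.2.
ε = (∂Q_x/∂P_y)(P_y/Q_x) = -9.2 × (20.75/630.86) ≈ -0.303.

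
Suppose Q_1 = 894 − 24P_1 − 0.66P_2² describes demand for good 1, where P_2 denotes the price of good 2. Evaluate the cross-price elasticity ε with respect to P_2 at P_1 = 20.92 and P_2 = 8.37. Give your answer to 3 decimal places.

At P_1 = 20.92 and P_2 = 8.37: Q_1 = 345.682.
∂Q_1/∂P_2 = -1.32P_2 = -1.32(8.37) = -11.0484.
ε = (∂Q_1/∂P_2)(P_2/Q_1) = -11.0484 × (8.37/345.682) ≈ -0.268.
ε < 0: complements.

-0.268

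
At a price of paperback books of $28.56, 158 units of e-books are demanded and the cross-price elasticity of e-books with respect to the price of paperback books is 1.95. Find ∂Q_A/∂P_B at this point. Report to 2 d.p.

ε = (∂Q_A/∂P_B)·(P_B/Q_A) ⇒ ∂Q_A/∂P_B = ε·Q_A/P_B = 1.95 × 158/28.56 ≈ 10.79.

10.79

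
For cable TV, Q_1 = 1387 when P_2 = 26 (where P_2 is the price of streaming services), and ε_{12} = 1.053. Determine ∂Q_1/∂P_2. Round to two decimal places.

56.17

ε = (∂Q_1/∂P_2)·(P_2/Q_1) ⇒ ∂Q_1/∂P_2 = ε·Q_1/P_2 = 1.053 × 1387/26 ≈ 56.17.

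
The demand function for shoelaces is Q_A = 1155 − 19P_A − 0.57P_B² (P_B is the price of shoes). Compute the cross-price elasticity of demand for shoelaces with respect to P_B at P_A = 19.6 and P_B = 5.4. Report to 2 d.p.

-0.04

At P_A = 19.6 and P_B = 5.4: Q_A = 765.979.
∂Q_A/∂P_B = -1.14P_B = -1.14(5.4) = -6.1560.
ε = (∂Q_A/∂P_B)(P_B/Q_A) = -6.1560 × (5.4/765.979) ≈ -0.04.
ε < 0: complements.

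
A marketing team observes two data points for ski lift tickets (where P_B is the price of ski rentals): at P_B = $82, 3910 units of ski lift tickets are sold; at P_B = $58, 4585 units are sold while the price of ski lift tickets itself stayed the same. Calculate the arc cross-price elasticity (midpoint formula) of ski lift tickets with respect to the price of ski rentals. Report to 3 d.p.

-0.464

ΔQ_A = 4585 − 3910 = 675; ΔP_B = 58 − 82 = -24.
Midpoints: Q̄_A = 4247.5, P̄_B = 70.00.
ε = (ΔQ_A/Q̄_A)/(ΔP_B/P̄_B) = (675/4247.5)/(-24/70.00) ≈ -0.464.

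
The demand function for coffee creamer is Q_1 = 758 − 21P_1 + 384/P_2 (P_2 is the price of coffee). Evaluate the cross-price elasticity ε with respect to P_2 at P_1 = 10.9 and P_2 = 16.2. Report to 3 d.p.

-0.043

At P_1 = 10.9 and P_2 = 16.2: Q_1 = 552.804.
∂Q_1/∂P_2 = −384/P_2² = -1.4632.
ε = (∂Q_1/∂P_2)(P_2/Q_1) = -1.4632 × (16.2/552.804) ≈ -0.043.
ε < 0: complements.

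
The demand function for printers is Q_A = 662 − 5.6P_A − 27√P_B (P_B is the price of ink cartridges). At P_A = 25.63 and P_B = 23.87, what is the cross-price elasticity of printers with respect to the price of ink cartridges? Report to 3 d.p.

At P_A = 25.63 and P_B = 23.87: Q_A = 386.558.
∂Q_A/∂P_B = -27/(2√P_B) = -27/(2√23.87) = -2.7632.
ε = (∂Q_A/∂P_B)(P_B/Q_A) = -2.7632 × (23.87/386.558) ≈ -0.171.

-0.171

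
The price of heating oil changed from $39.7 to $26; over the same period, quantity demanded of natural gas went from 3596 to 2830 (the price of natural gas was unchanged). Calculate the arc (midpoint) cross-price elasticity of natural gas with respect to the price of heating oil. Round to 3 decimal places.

ΔQ_A = 2830 − 3596 = -766; ΔP_B = 26 − 39.7 = -13.7.
Midpoints: Q̄_A = 3213.0, P̄_B = 32.85.
ε = (ΔQ_A/Q̄_A)/(ΔP_B/P̄_B) = (-766/3213.0)/(-13.7/32.85) ≈ 0.572.

0.572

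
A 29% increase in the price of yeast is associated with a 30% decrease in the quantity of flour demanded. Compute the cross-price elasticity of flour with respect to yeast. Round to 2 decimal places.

-1.03

ε = (%ΔQ of flour) / (%ΔP of yeast) = (-30%) / (29%) ≈ -1.03.
Negative cross-price elasticity: complements.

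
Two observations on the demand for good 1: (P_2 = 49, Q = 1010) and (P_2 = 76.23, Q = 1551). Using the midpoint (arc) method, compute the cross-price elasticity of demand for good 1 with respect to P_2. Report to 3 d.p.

0.972

ΔQ_1 = 1551 − 1010 = 541; ΔP_2 = 76.23 − 49 = 27.23.
Midpoints: Q̄_1 = 1280.5, P̄_2 = 62.62.
ε = (ΔQ_1/Q̄_1)/(ΔP_2/P̄_2) = (541/1280.5)/(27.23/62.62) ≈ 0.972.
ε > 0: good 1 and good 2 are substitutes.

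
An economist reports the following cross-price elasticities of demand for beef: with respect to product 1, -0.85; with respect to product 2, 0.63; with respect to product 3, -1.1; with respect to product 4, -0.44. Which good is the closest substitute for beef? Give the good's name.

product 2

Substitutes have ε > 0. Among the positive values, 0.63 (product 2) is largest.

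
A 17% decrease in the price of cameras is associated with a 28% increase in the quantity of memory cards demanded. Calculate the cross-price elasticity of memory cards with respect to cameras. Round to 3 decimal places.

-1.647

ε = (%ΔQ of memory cards) / (%ΔP of cameras) = (28%) / (-17%) ≈ -1.647.
Negative cross-price elasticity: complements.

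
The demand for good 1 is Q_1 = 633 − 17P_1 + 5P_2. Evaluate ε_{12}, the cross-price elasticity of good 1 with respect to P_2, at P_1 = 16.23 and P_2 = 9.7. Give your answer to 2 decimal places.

At P_1 = 16.23 and P_2 = 9.7: Q_1 = 405.59.
∂Q_1/∂P_2 = 5.
ε = (∂Q_1/∂P_2)(P_2/Q_1) = 5 × (9.7/405.59) ≈ 0.12.
Since ε > 0, good 1 and good 2 are substitutes.

0.12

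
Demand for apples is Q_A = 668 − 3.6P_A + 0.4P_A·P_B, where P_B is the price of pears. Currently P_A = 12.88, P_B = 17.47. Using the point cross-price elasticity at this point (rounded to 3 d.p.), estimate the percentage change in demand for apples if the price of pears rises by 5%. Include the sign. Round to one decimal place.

At P_A = 12.88, P_B = 17.47: Q_A = 711.637.
∂Q_A/∂P_B = 0.4P_A = 5.1520.
ε = (∂Q_A/∂P_B)(P_B/Q_A) = 5.1520 × 17.47/711.637 ≈ 0.126.
%ΔQ_A ≈ ε × %ΔP_B = 0.126 × (5%) = 0.6%.

0.6%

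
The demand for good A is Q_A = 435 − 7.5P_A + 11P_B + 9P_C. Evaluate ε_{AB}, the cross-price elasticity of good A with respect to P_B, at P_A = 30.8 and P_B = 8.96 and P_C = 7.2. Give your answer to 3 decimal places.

0.268

At P_A = 30.8 and P_B = 8.96 and P_C = 7.2: Q_A = 367.36.
∂Q_A/∂P_B = 11.
ε = (∂Q_A/∂P_B)(P_B/Q_A) = 11 × (8.96/367.36) ≈ 0.268.
Since ε > 0, good A and good B are substitutes.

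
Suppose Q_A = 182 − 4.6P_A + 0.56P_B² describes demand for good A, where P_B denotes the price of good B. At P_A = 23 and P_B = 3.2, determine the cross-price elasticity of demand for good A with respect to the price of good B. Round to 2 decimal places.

0.14

At P_A = 23 and P_B = 3.2: Q_A = 81.934.
∂Q_A/∂P_B = 1.12P_B = 1.12(3.2) = 3.5840.
ε = (∂Q_A/∂P_B)(P_B/Q_A) = 3.5840 × (3.2/81.934) ≈ 0.14.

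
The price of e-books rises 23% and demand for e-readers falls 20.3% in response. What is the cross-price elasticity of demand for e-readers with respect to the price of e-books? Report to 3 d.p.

ε = (%ΔQ of e-readers) / (%ΔP of e-books) = (-20.3%) / (23%) ≈ -0.883.
Negative cross-price elasticity: complements.

-0.883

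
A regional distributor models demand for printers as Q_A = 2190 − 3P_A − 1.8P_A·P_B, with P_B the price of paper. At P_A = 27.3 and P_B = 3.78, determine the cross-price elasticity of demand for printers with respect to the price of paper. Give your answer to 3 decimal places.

-0.097

At P_A = 27.3 and P_B = 3.78: Q_A = 1922.351.
∂Q_A/∂P_B = -1.8P_A = -1.8(27.3) = -49.1400.
ε = (∂Q_A/∂P_B)(P_B/Q_A) = -49.1400 × (3.78/1922.351) ≈ -0.097.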